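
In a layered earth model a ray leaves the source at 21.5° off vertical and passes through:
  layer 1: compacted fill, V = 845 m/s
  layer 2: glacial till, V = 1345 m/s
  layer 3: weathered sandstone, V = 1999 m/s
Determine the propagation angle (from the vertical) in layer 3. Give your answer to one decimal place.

60.1°

Ray parameter p = sin 21.5° / 845 = 4.3373e-04 s/m.
sin θ_3 = p·V_3 = 4.3373e-04 × 1999 = 0.8670.
θ_3 = arcsin 0.8670 = 60.11°.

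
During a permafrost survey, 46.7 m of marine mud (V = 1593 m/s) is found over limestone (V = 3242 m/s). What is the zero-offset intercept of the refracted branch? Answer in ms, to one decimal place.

θ_c = arcsin(V₁/V₂) = arcsin(1593/3242) = 29.43°; cos θ_c = 0.8710.
tᵢ = 2h·cos θ_c / V₁ = 2·46.7·0.8710 / 1593 = 0.05107 s.

51.1 ms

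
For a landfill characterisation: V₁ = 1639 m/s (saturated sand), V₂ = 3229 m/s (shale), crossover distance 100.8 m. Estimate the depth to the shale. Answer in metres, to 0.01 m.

28.80 m

h = (x_cross/2)·√((V₂−V₁)/(V₂+V₁)).
(V₂−V₁)/(V₂+V₁) = (3229−1639)/(3229+1639) = 0.3266; √ = 0.5715.
h = (100.8/2)·0.5715 = 28.80 m.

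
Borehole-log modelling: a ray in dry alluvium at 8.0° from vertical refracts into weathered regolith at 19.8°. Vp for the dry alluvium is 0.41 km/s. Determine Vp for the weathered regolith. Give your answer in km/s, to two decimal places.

Snell's law: sin 8.0°/V₁ = sin 19.8°/V₂.
V₂ = V₁·sin 19.8°/sin 8.0° = 0.41 × 2.4339 = 1.00 km/s.

1.00 km/s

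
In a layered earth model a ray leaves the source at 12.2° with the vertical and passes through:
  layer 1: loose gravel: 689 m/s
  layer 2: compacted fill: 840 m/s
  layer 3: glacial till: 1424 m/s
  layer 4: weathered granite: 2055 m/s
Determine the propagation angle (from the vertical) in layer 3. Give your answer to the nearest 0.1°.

Ray parameter p = sin 12.2° / 689 = 3.0671e-04 s/m.
sin θ_3 = p·V_3 = 3.0671e-04 × 1424 = 0.4368.
θ_3 = arcsin 0.4368 = 25.90°.

25.9°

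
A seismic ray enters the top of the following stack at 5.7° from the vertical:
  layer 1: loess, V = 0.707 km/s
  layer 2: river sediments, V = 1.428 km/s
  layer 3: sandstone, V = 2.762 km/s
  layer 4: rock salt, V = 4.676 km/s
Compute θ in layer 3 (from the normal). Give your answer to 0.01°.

Snell's law across each interface conserves sin θ / V, so sin θ_3 = V_3·sin θ₁/V₁.
sin θ_3 = 2.762 × sin 5.7° / 0.707 = 0.3880.
θ_3 = arcsin 0.3880 = 22.83°.

22.83°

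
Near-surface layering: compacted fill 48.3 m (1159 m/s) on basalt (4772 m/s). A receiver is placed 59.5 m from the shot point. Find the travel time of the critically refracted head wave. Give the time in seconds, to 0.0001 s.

0.0933 s

t = x/V₂ + 2h·√(V₂²−V₁²)/(V₁V₂).
√(V₂²−V₁²) = √(4772²−1159²) = 4629.1 m/s; delay term = 2·48.3·4629.1/(1159·4772) = 0.08085 s.
t = 59.5/4772 + 0.08085 = 0.09332 s.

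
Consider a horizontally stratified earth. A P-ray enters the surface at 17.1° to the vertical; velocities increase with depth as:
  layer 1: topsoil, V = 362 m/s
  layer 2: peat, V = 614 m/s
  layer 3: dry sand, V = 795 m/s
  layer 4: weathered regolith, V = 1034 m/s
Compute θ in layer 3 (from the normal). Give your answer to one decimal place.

Ray parameter p = sin 17.1° / 362 = 8.1227e-04 s/m.
sin θ_3 = p·V_3 = 8.1227e-04 × 795 = 0.6458.
θ_3 = arcsin 0.6458 = 40.22°.

40.2°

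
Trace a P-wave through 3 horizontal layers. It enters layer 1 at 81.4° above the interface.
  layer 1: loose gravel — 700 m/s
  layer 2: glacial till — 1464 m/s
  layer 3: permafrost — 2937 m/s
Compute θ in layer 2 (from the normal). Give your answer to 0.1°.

18.2°

From the normal: θ₁ = 90° − 81.4° = 8.6°.
Snell's law across each interface conserves sin θ / V, so sin θ_2 = V_2·sin θ₁/V₁.
sin θ_2 = 1464 × sin 8.6° / 700 = 0.3127.
θ_2 = arcsin 0.3127 = 18.22°.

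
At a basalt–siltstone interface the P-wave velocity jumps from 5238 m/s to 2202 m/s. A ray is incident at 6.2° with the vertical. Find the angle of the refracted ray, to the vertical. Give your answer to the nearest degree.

sin θ₁/V₁ = sin θ₂/V₂ ⇒ sin θ₂ = 2202·sin 6.2°/5238 = 2202·0.1080/5238 = 0.0454.
θ₂ = arcsin 0.0454 = 2.60° from the normal.

3°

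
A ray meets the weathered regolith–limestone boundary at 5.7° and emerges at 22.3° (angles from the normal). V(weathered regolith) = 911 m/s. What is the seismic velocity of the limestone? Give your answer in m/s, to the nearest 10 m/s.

Snell's law: sin 5.7°/V₁ = sin 22.3°/V₂.
V₂ = V₁·sin 22.3°/sin 5.7° = 911 × 3.8206 = 3480.52 m/s.

3480 m/s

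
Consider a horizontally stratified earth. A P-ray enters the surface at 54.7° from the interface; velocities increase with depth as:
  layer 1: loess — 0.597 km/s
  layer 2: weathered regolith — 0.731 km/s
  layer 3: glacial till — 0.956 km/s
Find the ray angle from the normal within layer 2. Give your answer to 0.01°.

45.04°

From the normal: θ₁ = 90° − 54.7° = 35.3°.
Ray parameter p = sin 35.3° / 0.597 = 9.6794e-01 s/km.
sin θ_2 = p·V_2 = 9.6794e-01 × 0.731 = 0.7076.
θ_2 = 45.04° from the vertical.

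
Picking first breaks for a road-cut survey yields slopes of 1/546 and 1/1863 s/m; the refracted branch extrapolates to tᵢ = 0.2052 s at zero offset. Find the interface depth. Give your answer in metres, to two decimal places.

58.59 m

h = tᵢ·V₁·V₂ / (2·√(V₂²−V₁²)).
√(V₂²−V₁²) = √(1863² − 546²) = 1781.2 m/s.
h = 0.2052 s × 546 × 1863 / (2 × 1781.2) = 58.59 m.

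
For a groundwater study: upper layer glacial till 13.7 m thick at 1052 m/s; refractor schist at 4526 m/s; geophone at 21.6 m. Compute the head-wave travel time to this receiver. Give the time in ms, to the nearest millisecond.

t = x/V₂ + 2h·√(V₂²−V₁²)/(V₁V₂).
√(V₂²−V₁²) = √(4526²−1052²) = 4402.0 m/s; delay term = 2·13.7·4402.0/(1052·4526) = 0.02533 s.
t = 21.6/4526 + 0.02533 = 0.03010 s.

30 ms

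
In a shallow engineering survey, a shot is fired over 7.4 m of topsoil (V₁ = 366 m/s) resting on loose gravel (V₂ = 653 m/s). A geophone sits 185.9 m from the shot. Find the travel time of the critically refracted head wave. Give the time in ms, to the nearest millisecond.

318 ms

θ_c = arcsin(V₁/V₂) = arcsin(366/653) = 34.09°, cos θ_c = 0.8282.
Intercept time tᵢ = 2h cos θ_c / V₁ = 2·7.4·0.8282/366 = 0.03349 s.
t = x/V₂ + tᵢ = 185.9/653 + 0.03349 = 0.31817 s.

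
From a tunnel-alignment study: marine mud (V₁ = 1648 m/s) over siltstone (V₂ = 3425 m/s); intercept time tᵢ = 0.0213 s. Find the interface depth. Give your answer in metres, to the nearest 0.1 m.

θ_c = arcsin(1648/3425) = 28.76°; cos θ_c = 0.8766.
tᵢ = 2h cos θ_c/V₁ ⇒ h = tᵢ·V₁/(2 cos θ_c) = 0.0213·1648/(2·0.8766) = 20.02 m.

20.0 m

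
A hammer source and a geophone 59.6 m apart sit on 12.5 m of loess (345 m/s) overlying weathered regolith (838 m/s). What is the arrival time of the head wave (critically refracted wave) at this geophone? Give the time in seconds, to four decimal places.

0.1372 s

t = x/V₂ + 2h·√(V₂²−V₁²)/(V₁V₂).
√(V₂²−V₁²) = √(838²−345²) = 763.7 m/s; delay term = 2·12.5·763.7/(345·838) = 0.06604 s.
t = 59.6/838 + 0.06604 = 0.13716 s.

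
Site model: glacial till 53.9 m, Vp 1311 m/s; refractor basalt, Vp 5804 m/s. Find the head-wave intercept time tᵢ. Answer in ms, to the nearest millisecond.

80 ms

θ_c = arcsin(V₁/V₂) = arcsin(1311/5804) = 13.05°; cos θ_c = 0.9742.
tᵢ = 2h·cos θ_c / V₁ = 2·53.9·0.9742 / 1311 = 0.08010 s.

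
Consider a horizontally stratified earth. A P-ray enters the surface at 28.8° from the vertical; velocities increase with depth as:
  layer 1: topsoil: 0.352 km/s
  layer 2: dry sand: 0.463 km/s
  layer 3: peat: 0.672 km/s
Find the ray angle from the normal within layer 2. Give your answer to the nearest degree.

39°

Snell's law across each interface conserves sin θ / V, so sin θ_2 = V_2·sin θ₁/V₁.
sin θ_2 = 0.463 × sin 28.8° / 0.352 = 0.6337.
θ_2 = arcsin 0.6337 = 39.32°.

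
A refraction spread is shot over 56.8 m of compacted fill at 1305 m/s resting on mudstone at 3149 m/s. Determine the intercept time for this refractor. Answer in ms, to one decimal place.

θ_c = arcsin(V₁/V₂) = arcsin(1305/3149) = 24.48°; cos θ_c = 0.9101.
tᵢ = 2h·cos θ_c / V₁ = 2·56.8·0.9101 / 1305 = 0.07922 s.

79.2 ms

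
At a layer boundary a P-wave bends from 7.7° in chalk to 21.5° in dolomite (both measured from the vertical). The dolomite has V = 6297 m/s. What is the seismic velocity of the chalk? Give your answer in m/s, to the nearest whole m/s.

2302 m/s

sin 7.7° = 0.1340; sin 21.5° = 0.3665.
V₁ = V₂·(sin θ₁/sin θ₂) = 6297·(0.1340/0.3665) = 2302.07 m/s.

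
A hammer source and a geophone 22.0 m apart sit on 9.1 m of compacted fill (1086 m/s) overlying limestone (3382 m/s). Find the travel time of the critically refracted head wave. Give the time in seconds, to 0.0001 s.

θ_c = arcsin(V₁/V₂) = arcsin(1086/3382) = 18.73°, cos θ_c = 0.9470.
Intercept time tᵢ = 2h cos θ_c / V₁ = 2·9.1·0.9470/1086 = 0.01587 s.
t = x/V₂ + tᵢ = 22.0/3382 + 0.01587 = 0.02238 s.

0.0224 s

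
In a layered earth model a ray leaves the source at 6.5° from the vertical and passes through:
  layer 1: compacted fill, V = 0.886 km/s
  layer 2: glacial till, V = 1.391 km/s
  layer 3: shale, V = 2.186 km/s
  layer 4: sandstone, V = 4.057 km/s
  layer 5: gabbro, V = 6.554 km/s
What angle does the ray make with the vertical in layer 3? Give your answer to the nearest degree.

16°

Ray parameter p = sin 6.5° / 0.886 = 1.2777e-01 s/km.
sin θ_3 = p·V_3 = 1.2777e-01 × 2.186 = 0.2793.
θ_3 = 16.22° from the vertical.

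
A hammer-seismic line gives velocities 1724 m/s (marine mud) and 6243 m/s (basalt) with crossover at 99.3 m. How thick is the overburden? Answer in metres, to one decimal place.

37.4 m

h = (x_cross/2)·√((V₂−V₁)/(V₂+V₁)).
(V₂−V₁)/(V₂+V₁) = (6243−1724)/(6243+1724) = 0.5672; √ = 0.7531.
h = (99.3/2)·0.7531 = 37.39 m.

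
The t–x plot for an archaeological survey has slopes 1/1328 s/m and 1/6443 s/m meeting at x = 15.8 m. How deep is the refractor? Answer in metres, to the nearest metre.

6 m

x_cross = 2h·√((V₂+V₁)/(V₂−V₁)) → h = x_cross / (2·√((V₂+V₁)/(V₂−V₁))).
√((V₂+V₁)/(V₂−V₁)) = √((6443+1328)/(6443−1328)) = 1.2326.
h = 15.8 / (2·1.2326) = 6.41 m.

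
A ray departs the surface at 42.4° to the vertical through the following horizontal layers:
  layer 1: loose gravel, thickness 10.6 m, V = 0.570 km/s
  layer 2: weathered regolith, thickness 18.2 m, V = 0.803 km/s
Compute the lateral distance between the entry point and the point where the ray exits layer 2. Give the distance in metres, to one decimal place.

65.0 m

Ray parameter p = sin 42.4° / 0.570 km/s = 1.1830e+00 s/km.
Layer 1: θ = 42.40°; offset = 10.6·tan 42.40° = 9.679 m.
Layer 2: sin θ = p·0.803 = 0.9499 → θ = 71.79°; offset = 18.2·tan 71.79° = 55.335 m.
Σ offsets = 65.015 m.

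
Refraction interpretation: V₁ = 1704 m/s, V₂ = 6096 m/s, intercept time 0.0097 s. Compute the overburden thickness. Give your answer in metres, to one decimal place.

8.6 m

h = tᵢ·V₁·V₂ / (2·√(V₂²−V₁²)).
√(V₂²−V₁²) = √(6096² − 1704²) = 5853.0 m/s.
h = 0.0097 s × 1704 × 6096 / (2 × 5853.0) = 8.61 m.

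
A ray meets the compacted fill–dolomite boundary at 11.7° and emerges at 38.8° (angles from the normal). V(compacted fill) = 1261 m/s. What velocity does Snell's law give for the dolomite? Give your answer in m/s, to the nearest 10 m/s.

sin 11.7° = 0.2028; sin 38.8° = 0.6266.
V₂ = V₁·(sin θ₂/sin θ₁) = 1261·(0.6266/0.2028) = 3896.43 m/s.

3900 m/s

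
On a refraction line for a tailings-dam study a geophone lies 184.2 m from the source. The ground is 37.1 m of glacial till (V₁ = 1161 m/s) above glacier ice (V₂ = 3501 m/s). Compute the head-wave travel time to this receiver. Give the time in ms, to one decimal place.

112.9 ms

t = x/V₂ + 2h·√(V₂²−V₁²)/(V₁V₂).
√(V₂²−V₁²) = √(3501²−1161²) = 3302.9 m/s; delay term = 2·37.1·3302.9/(1161·3501) = 0.06029 s.
t = 184.2/3501 + 0.06029 = 0.11291 s.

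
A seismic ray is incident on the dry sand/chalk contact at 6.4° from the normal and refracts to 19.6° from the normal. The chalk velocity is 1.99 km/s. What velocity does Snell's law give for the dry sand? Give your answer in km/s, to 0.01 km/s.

sin 6.4° = 0.1115; sin 19.6° = 0.3355.
V₁ = V₂·(sin θ₁/sin θ₂) = 1.99·(0.1115/0.3355) = 0.66 km/s.

0.66 km/s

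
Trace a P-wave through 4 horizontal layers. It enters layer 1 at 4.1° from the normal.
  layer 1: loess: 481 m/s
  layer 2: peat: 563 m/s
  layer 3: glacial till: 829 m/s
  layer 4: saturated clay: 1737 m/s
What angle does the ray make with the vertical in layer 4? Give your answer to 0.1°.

Snell's law across each interface conserves sin θ / V, so sin θ_4 = V_4·sin θ₁/V₁.
sin θ_4 = 1737 × sin 4.1° / 481 = 0.2582.
θ_4 = 14.96° from the vertical.

15.0°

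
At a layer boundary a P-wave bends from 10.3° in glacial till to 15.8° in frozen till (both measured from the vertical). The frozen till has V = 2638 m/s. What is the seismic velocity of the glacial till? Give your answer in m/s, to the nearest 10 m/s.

Snell's law: sin 10.3°/V₁ = sin 15.8°/V₂.
V₁ = V₂·sin 10.3°/sin 15.8° = 2638 × 0.6567 = 1732.33 m/s.

1730 m/s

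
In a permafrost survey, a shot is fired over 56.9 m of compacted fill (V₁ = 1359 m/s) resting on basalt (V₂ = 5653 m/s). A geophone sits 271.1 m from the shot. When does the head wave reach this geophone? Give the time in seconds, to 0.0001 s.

0.1292 s

θ_c = arcsin(V₁/V₂) = arcsin(1359/5653) = 13.91°, cos θ_c = 0.9707.
Intercept time tᵢ = 2h cos θ_c / V₁ = 2·56.9·0.9707/1359 = 0.08128 s.
t = x/V₂ + tᵢ = 271.1/5653 + 0.08128 = 0.12924 s.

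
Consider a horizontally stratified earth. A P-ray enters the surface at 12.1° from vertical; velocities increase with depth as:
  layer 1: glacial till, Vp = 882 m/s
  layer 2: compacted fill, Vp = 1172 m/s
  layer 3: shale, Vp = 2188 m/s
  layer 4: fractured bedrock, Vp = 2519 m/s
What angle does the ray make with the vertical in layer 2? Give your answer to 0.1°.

Ray parameter p = sin 12.1° / 882 = 2.3766e-04 s/m.
sin θ_2 = p·V_2 = 2.3766e-04 × 1172 = 0.2785.
θ_2 = 16.17° from the vertical.

16.2°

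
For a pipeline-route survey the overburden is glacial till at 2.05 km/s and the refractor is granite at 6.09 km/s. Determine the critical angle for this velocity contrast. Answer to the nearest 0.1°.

19.7°

At critical incidence the refracted ray runs along the interface (θ₂ = 90°), so sin θ_c = V₁/V₂.
θ_c = arcsin(2.05/6.09) = arcsin 0.3366 = 19.67°.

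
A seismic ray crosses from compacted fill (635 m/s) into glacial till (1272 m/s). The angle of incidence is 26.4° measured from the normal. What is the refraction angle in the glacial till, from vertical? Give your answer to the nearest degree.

63°

sin θ₁/V₁ = sin θ₂/V₂ ⇒ sin θ₂ = 1272·sin 26.4°/635 = 1272·0.4446/635 = 0.8907.
θ₂ = arcsin 0.8907 = 62.96° from the normal.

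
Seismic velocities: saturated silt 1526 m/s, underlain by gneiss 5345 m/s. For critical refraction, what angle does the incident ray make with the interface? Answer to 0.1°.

Critical incidence: sin θ_c = V₁/V₂ = 1526/5345 = 0.2855.
θ_c = arcsin 0.2855 = 16.59°.
Measured from the interface: 90° − 16.59° = 73.41°.

73.4°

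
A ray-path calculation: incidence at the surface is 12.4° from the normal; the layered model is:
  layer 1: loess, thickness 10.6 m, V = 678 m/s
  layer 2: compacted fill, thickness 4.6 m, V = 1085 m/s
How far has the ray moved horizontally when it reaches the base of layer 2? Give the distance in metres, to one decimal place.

p = sin θ₁/V₁ = sin 12.4°/678 = 3.1672e-04 s/m is conserved through the stack.
Layer 1: θ = 12.40°; offset = 10.6·tan 12.40° = 2.331 m.
Layer 2: sin θ = p·1085 = 0.3436 → θ = 20.10°; offset = 4.6·tan 20.10° = 1.683 m.
Σ offsets = 4.014 m.

4.0 m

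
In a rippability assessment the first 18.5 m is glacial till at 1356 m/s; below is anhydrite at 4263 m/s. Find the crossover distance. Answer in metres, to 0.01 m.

x_cross = 2h·√((V₂+V₁)/(V₂−V₁)).
(V₂+V₁)/(V₂−V₁) = (4263+1356)/(4263−1356) = 1.9329; √ = 1.3903.
x_cross = 2·18.5·1.3903 = 51.44 m.

51.44 m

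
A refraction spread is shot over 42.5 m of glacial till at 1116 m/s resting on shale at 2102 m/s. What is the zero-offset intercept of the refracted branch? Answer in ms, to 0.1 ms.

64.5 ms

θ_c = arcsin(V₁/V₂) = arcsin(1116/2102) = 32.07°; cos θ_c = 0.8474.
tᵢ = 2h·cos θ_c / V₁ = 2·42.5·0.8474 / 1116 = 0.06454 s.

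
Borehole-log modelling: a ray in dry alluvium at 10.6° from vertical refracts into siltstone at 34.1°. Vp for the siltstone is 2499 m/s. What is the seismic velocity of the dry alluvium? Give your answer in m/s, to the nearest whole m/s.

Snell's law: sin 10.6°/V₁ = sin 34.1°/V₂.
V₁ = V₂·sin 10.6°/sin 34.1° = 2499 × 0.3281 = 819.95 m/s.

820 m/s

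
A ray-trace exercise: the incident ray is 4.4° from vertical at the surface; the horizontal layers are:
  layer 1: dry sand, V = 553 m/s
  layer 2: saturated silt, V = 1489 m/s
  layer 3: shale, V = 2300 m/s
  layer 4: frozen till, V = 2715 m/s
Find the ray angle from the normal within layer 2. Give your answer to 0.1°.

Ray parameter p = sin 4.4° / 553 = 1.3873e-04 s/m.
sin θ_2 = p·V_2 = 1.3873e-04 × 1489 = 0.2066.
θ_2 = arcsin 0.2066 = 11.92°.

11.9°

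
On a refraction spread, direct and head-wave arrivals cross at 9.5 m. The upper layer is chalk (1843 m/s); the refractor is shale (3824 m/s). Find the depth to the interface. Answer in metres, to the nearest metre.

h = (x_cross/2)·√((V₂−V₁)/(V₂+V₁)).
(V₂−V₁)/(V₂+V₁) = (3824−1843)/(3824+1843) = 0.3496; √ = 0.5912.
h = (9.5/2)·0.5912 = 2.81 m.

3 m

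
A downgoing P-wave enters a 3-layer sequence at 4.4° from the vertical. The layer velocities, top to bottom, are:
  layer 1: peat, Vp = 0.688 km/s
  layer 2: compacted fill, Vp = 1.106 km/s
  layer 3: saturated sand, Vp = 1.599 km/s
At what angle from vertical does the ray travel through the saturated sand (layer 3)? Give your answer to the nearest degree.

Ray parameter p = sin 4.4° / 0.688 = 1.1151e-01 s/km.
sin θ_3 = p·V_3 = 1.1151e-01 × 1.599 = 0.1783.
θ_3 = arcsin 0.1783 = 10.27°.

10°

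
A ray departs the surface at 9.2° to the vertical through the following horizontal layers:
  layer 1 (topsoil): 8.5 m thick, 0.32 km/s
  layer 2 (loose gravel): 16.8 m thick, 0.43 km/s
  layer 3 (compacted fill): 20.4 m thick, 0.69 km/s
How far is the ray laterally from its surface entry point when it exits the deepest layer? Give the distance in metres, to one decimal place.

p = sin θ₁/V₁ = sin 9.2°/0.32 = 4.9963e-01 s/km is conserved through the stack.
Layer 1: θ = 9.20°; offset = 8.5·tan 9.20° = 1.377 m.
Layer 2: sin θ = p·0.43 = 0.2148 → θ = 12.41°; offset = 16.8·tan 12.41° = 3.696 m.
Layer 3: sin θ = p·0.69 = 0.3447 → θ = 20.17°; offset = 20.4·tan 20.17° = 7.492 m.
Summing the layer offsets gives 12.564 m.

12.6 m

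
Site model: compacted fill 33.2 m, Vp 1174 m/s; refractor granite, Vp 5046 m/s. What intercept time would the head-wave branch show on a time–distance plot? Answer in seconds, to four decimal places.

tᵢ = 2h·√(V₂²−V₁²)/(V₁V₂).
√(V₂²−V₁²) = √(5046²−1174²) = 4907.5 m/s.
tᵢ = 2·33.2·4907.5/(1174·5046) = 0.05501 s.

0.0550 s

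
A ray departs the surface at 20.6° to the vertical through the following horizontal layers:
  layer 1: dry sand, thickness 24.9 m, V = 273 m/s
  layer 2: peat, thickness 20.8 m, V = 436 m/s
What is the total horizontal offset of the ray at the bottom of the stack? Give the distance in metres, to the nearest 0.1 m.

23.5 m

Apply Snell's law at each interface; in layer i the horizontal offset is hᵢ·tan θᵢ.
Layer 1: θ = 20.60°; offset = 24.9·tan 20.60° = 9.359 m.
Layer 2: sin θ = 436·sin 20.6°/273 = 0.5619, θ = 34.19°; offset = 20.8·tan 34.19° = 14.129 m.
Summing the layer offsets gives 23.489 m.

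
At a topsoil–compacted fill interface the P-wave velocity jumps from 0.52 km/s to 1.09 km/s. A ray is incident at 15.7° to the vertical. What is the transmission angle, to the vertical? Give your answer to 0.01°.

34.56°

sin θ₁/V₁ = sin θ₂/V₂ ⇒ sin θ₂ = 1.09·sin 15.7°/0.52 = 1.09·0.2706/0.52 = 0.5672.
θ₂ = arcsin 0.5672 = 34.56° from the normal.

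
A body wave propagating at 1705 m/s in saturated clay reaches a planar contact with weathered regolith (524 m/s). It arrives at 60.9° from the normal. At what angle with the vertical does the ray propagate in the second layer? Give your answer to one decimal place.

15.6°

Snell's law: sin θ₂ = (V₂/V₁)·sin θ₁ = (524/1705)·sin 60.9° = 0.2685.
θ₂ = sin⁻¹(0.2685) = 15.58° (from vertical).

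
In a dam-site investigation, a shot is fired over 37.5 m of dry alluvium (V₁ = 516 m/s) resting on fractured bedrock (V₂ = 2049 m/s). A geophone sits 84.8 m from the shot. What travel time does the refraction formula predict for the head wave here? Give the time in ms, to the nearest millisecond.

θ_c = arcsin(V₁/V₂) = arcsin(516/2049) = 14.59°, cos θ_c = 0.9678.
Intercept time tᵢ = 2h cos θ_c / V₁ = 2·37.5·0.9678/516 = 0.14066 s.
t = x/V₂ + tᵢ = 84.8/2049 + 0.14066 = 0.18205 s.

182 ms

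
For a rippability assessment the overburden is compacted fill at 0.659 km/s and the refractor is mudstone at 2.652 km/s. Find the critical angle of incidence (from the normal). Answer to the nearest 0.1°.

14.4°

At critical incidence the refracted ray runs along the interface (θ₂ = 90°), so sin θ_c = V₁/V₂.
θ_c = arcsin(0.659/2.652) = arcsin 0.2485 = 14.39°.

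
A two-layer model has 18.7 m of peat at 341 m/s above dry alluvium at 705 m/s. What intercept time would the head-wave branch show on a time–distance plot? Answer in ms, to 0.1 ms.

tᵢ = 2h·√(V₂²−V₁²)/(V₁V₂).
√(V₂²−V₁²) = √(705²−341²) = 617.0 m/s.
tᵢ = 2·18.7·617.0/(341·705) = 0.09599 s.

96.0 ms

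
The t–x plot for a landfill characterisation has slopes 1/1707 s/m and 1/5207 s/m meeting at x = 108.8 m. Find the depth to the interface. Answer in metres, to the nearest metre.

h = (x_cross/2)·√((V₂−V₁)/(V₂+V₁)).
(V₂−V₁)/(V₂+V₁) = (5207−1707)/(5207+1707) = 0.5062; √ = 0.7115.
h = (108.8/2)·0.7115 = 38.71 m.

39 m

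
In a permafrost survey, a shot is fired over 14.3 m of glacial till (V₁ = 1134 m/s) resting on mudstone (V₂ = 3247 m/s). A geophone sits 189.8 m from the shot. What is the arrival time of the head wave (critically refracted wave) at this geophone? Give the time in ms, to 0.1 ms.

t = x/V₂ + 2h·√(V₂²−V₁²)/(V₁V₂).
√(V₂²−V₁²) = √(3247²−1134²) = 3042.5 m/s; delay term = 2·14.3·3042.5/(1134·3247) = 0.02363 s.
t = 189.8/3247 + 0.02363 = 0.08209 s.

82.1 ms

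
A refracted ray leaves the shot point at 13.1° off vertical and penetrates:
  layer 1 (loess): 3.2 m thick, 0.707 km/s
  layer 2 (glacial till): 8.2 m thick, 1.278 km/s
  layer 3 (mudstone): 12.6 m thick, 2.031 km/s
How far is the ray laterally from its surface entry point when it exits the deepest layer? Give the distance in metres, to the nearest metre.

Ray parameter p = sin 13.1° / 0.707 km/s = 3.2058e-01 s/km.
Layer 1: θ = 13.10°; offset = 3.2·tan 13.10° = 0.745 m.
Layer 2: sin θ = p·1.278 = 0.4097 → θ = 24.19°; offset = 8.2·tan 24.19° = 3.683 m.
Layer 3: sin θ = p·2.031 = 0.6511 → θ = 40.62°; offset = 12.6·tan 40.62° = 10.809 m.
Total horizontal offset = 15.236 m.

15 m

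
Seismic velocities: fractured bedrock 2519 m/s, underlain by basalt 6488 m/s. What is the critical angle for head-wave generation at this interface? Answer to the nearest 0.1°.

22.8°

At critical incidence the refracted ray runs along the interface (θ₂ = 90°), so sin θ_c = V₁/V₂.
θ_c = arcsin(2519/6488) = arcsin 0.3883 = 22.85°.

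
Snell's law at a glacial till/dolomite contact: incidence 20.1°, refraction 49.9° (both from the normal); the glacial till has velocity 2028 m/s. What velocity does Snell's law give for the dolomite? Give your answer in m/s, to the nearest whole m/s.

4514 m/s

Snell's law: sin 20.1°/V₁ = sin 49.9°/V₂.
V₂ = V₁·sin 49.9°/sin 20.1° = 2028 × 2.2258 = 4513.94 m/s.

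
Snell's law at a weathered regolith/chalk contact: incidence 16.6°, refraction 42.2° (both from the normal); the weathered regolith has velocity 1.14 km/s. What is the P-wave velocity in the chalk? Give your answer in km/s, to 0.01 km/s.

Snell's law: sin 16.6°/V₁ = sin 42.2°/V₂.
V₂ = V₁·sin 42.2°/sin 16.6° = 1.14 × 2.3512 = 2.68 km/s.

2.68 km/s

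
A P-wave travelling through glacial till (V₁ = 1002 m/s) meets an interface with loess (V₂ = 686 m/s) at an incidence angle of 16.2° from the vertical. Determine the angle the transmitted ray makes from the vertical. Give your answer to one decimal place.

11.0°

Snell's law: sin θ₂ = (V₂/V₁)·sin θ₁ = (686/1002)·sin 16.2° = 0.1910.
θ₂ = sin⁻¹(0.1910) = 11.01° (from vertical).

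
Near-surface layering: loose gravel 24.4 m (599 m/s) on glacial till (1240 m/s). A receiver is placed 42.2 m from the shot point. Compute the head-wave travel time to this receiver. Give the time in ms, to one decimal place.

105.4 ms

t = x/V₂ + 2h·√(V₂²−V₁²)/(V₁V₂).
√(V₂²−V₁²) = √(1240²−599²) = 1085.7 m/s; delay term = 2·24.4·1085.7/(599·1240) = 0.07133 s.
t = 42.2/1240 + 0.07133 = 0.10537 s.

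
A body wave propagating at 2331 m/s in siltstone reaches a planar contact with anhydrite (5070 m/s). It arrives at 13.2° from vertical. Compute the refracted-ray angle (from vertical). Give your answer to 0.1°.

29.8°

sin θ₁/V₁ = sin θ₂/V₂ ⇒ sin θ₂ = 5070·sin 13.2°/2331 = 5070·0.2284/2331 = 0.4967.
θ₂ = arcsin 0.4967 = 29.78° from the normal.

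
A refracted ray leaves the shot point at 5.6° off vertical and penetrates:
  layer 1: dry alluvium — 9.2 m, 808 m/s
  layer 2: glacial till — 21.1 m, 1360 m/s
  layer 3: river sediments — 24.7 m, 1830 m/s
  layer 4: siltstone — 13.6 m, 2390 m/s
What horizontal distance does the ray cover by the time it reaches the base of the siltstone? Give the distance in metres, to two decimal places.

Apply Snell's law at each interface; in layer i the horizontal offset is hᵢ·tan θᵢ.
Layer 1: θ = 5.60°; offset = 9.2·tan 5.60° = 0.9021 m.
Layer 2: sin θ = 1360·sin 5.6°/808 = 0.1642, θ = 9.45°; offset = 21.1·tan 9.45° = 3.5134 m.
Layer 3: sin θ = 1830·sin 5.6°/808 = 0.2210, θ = 12.77°; offset = 24.7·tan 12.77° = 5.5974 m.
Layer 4: sin θ = 2390·sin 5.6°/808 = 0.2886, θ = 16.78°; offset = 13.6·tan 16.78° = 4.1000 m.
Total horizontal offset = 14.1129 m.

14.11 m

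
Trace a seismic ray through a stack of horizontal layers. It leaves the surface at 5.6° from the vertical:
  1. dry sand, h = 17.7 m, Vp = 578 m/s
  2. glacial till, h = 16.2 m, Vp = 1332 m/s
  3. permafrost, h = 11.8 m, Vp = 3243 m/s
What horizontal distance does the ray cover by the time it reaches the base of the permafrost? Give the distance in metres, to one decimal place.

13.2 m

Ray parameter p = sin 5.6° / 578 m/s = 1.6883e-04 s/m.
Layer 1: θ = 5.60°; offset = 17.7·tan 5.60° = 1.736 m.
Layer 2: sin θ = p·1332 = 0.2249 → θ = 13.00°; offset = 16.2·tan 13.00° = 3.739 m.
Layer 3: sin θ = p·3243 = 0.5475 → θ = 33.20°; offset = 11.8·tan 33.20° = 7.721 m.
Summing the layer offsets gives 13.195 m.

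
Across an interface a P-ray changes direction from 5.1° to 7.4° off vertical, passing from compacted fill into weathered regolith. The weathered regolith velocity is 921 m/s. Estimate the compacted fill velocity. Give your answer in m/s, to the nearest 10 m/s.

640 m/s

sin 5.1° = 0.0889; sin 7.4° = 0.1288.
V₁ = V₂·(sin θ₁/sin θ₂) = 921·(0.0889/0.1288) = 635.67 m/s.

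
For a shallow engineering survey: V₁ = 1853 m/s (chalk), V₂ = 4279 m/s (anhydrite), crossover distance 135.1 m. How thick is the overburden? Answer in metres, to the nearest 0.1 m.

42.5 m

x_cross = 2h·√((V₂+V₁)/(V₂−V₁)) → h = x_cross / (2·√((V₂+V₁)/(V₂−V₁))).
√((V₂+V₁)/(V₂−V₁)) = √((4279+1853)/(4279−1853)) = 1.5898.
h = 135.1 / (2·1.5898) = 42.49 m.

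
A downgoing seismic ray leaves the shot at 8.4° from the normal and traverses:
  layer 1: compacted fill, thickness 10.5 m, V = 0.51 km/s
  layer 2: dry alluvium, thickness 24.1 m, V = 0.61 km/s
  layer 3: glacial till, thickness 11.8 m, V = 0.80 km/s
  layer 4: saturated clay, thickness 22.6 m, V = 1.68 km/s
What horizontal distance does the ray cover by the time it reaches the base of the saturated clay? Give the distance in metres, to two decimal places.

Ray parameter p = sin 8.4° / 0.51 km/s = 2.8644e-01 s/km.
Layer 1: θ = 8.40°; offset = 10.5·tan 8.40° = 1.5505 m.
Layer 2: sin θ = p·0.61 = 0.1747 → θ = 10.06°; offset = 24.1·tan 10.06° = 4.2767 m.
Layer 3: sin θ = p·0.80 = 0.2291 → θ = 13.25°; offset = 11.8·tan 13.25° = 2.7779 m.
Layer 4: sin θ = p·1.68 = 0.4812 → θ = 28.76°; offset = 22.6·tan 28.76° = 12.4064 m.
Total horizontal offset = 21.0115 m.

21.01 m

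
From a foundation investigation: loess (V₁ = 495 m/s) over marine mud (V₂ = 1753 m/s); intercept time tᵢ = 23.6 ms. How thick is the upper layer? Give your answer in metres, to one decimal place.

6.1 m

h = tᵢ·V₁·V₂ / (2·√(V₂²−V₁²)).
√(V₂²−V₁²) = √(1753² − 495²) = 1681.7 m/s.
h = 0.0236 s × 495 × 1753 / (2 × 1681.7) = 6.09 m.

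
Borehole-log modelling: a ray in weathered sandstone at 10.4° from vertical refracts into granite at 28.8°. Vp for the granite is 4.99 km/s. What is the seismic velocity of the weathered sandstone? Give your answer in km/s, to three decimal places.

sin 10.4° = 0.1805; sin 28.8° = 0.4818.
V₁ = V₂·(sin θ₁/sin θ₂) = 4.99·(0.1805/0.4818) = 1.870 km/s.

1.870 km/s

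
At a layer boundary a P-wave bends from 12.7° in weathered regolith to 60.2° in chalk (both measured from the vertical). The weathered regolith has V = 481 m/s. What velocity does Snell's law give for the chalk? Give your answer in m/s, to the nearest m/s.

1899 m/s

Snell's law: sin 12.7°/V₁ = sin 60.2°/V₂.
V₂ = V₁·sin 60.2°/sin 12.7° = 481 × 3.9471 = 1898.58 m/s.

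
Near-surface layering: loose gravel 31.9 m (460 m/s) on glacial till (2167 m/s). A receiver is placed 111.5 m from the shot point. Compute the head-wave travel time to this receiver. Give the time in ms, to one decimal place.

187.0 ms

θ_c = arcsin(V₁/V₂) = arcsin(460/2167) = 12.26°, cos θ_c = 0.9772.
Intercept time tᵢ = 2h cos θ_c / V₁ = 2·31.9·0.9772/460 = 0.13553 s.
t = x/V₂ + tᵢ = 111.5/2167 + 0.13553 = 0.18699 s.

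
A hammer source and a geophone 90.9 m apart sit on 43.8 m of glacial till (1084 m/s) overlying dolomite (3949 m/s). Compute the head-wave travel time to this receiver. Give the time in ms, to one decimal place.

100.7 ms

t = x/V₂ + 2h·√(V₂²−V₁²)/(V₁V₂).
√(V₂²−V₁²) = √(3949²−1084²) = 3797.3 m/s; delay term = 2·43.8·3797.3/(1084·3949) = 0.07771 s.
t = 90.9/3949 + 0.07771 = 0.10073 s.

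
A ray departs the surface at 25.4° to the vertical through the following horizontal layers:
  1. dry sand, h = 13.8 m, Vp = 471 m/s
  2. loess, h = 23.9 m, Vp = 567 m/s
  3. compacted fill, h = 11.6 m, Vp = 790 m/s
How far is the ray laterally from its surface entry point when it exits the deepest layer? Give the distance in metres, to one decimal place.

33.0 m

Apply Snell's law at each interface; in layer i the horizontal offset is hᵢ·tan θᵢ.
Layer 1: θ = 25.40°; offset = 13.8·tan 25.40° = 6.553 m.
Layer 2: sin θ = 567·sin 25.4°/471 = 0.5164, θ = 31.09°; offset = 23.9·tan 31.09° = 14.411 m.
Layer 3: sin θ = 790·sin 25.4°/471 = 0.7194, θ = 46.01°; offset = 11.6·tan 46.01° = 12.016 m.
Summing the layer offsets gives 32.979 m.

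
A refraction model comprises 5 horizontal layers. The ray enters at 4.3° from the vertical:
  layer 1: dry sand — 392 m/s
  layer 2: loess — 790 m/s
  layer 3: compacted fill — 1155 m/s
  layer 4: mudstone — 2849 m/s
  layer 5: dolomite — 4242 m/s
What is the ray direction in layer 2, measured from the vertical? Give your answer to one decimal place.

8.7°

Snell's law across each interface conserves sin θ / V, so sin θ_2 = V_2·sin θ₁/V₁.
sin θ_2 = 790 × sin 4.3° / 392 = 0.1511.
θ_2 = arcsin 0.1511 = 8.69°.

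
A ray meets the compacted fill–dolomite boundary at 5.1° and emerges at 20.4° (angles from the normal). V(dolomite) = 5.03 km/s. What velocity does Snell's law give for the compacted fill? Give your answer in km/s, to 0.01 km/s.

1.28 km/s

sin 5.1° = 0.0889; sin 20.4° = 0.3486.
V₁ = V₂·(sin θ₁/sin θ₂) = 5.03·(0.0889/0.3486) = 1.28 km/s.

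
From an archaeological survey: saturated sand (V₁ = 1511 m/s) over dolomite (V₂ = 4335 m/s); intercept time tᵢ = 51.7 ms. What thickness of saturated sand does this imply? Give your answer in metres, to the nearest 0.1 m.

41.7 m

h = tᵢ·V₁·V₂ / (2·√(V₂²−V₁²)).
√(V₂²−V₁²) = √(4335² − 1511²) = 4063.1 m/s.
h = 0.0517 s × 1511 × 4335 / (2 × 4063.1) = 41.67 m.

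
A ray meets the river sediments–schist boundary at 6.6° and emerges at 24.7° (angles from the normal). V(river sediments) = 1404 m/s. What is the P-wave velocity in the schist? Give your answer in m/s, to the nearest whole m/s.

Snell's law: sin 6.6°/V₁ = sin 24.7°/V₂.
V₂ = V₁·sin 24.7°/sin 6.6° = 1404 × 3.6356 = 5104.40 m/s.

5104 m/s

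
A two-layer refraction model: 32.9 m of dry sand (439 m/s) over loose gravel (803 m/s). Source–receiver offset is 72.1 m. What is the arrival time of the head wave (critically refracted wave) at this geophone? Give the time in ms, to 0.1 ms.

215.3 ms

θ_c = arcsin(V₁/V₂) = arcsin(439/803) = 33.14°, cos θ_c = 0.8373.
Intercept time tᵢ = 2h cos θ_c / V₁ = 2·32.9·0.8373/439 = 0.12550 s.
t = x/V₂ + tᵢ = 72.1/803 + 0.12550 = 0.21529 s.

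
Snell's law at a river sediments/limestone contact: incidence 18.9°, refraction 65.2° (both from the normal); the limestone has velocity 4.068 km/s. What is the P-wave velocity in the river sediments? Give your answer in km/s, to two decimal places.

sin 18.9° = 0.3239; sin 65.2° = 0.9078.
V₁ = V₂·(sin θ₁/sin θ₂) = 4.068·(0.3239/0.9078) = 1.45 km/s.

1.45 km/s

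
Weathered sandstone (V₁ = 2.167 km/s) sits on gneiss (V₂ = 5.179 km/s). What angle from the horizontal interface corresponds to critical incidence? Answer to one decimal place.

65.3°

Critical incidence: sin θ_c = V₁/V₂ = 2.167/5.179 = 0.4184.
θ_c = arcsin 0.4184 = 24.73°.
Measured from the interface: 90° − 24.73° = 65.27°.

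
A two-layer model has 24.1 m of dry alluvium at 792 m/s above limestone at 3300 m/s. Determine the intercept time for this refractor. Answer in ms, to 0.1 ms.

tᵢ = 2h·√(V₂²−V₁²)/(V₁V₂).
√(V₂²−V₁²) = √(3300²−792²) = 3203.6 m/s.
tᵢ = 2·24.1·3203.6/(792·3300) = 0.05908 s.

59.1 ms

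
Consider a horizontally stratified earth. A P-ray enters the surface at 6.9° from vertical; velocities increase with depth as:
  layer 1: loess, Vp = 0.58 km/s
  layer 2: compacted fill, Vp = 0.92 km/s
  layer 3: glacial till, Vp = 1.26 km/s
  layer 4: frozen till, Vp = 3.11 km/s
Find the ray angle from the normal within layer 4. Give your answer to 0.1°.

Snell's law across each interface conserves sin θ / V, so sin θ_4 = V_4·sin θ₁/V₁.
sin θ_4 = 3.11 × sin 6.9° / 0.58 = 0.6442.
θ_4 = 40.10° from the vertical.

40.1°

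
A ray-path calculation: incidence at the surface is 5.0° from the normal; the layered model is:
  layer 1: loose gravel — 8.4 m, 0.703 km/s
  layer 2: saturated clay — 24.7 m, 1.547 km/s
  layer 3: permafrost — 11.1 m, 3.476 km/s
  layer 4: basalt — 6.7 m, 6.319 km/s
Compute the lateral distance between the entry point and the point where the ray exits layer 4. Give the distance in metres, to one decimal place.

Ray parameter p = sin 5.0° / 0.703 km/s = 1.2398e-01 s/km.
Layer 1: θ = 5.00°; offset = 8.4·tan 5.00° = 0.735 m.
Layer 2: sin θ = p·1.547 = 0.1918 → θ = 11.06°; offset = 24.7·tan 11.06° = 4.827 m.
Layer 3: sin θ = p·3.476 = 0.4309 → θ = 25.53°; offset = 11.1·tan 25.53° = 5.301 m.
Layer 4: sin θ = p·6.319 = 0.7834 → θ = 51.57°; offset = 6.7·tan 51.57° = 8.445 m.
Total horizontal offset = 19.308 m.

19.3 m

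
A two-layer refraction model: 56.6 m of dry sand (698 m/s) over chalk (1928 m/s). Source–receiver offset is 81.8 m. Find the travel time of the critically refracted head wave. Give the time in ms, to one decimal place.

θ_c = arcsin(V₁/V₂) = arcsin(698/1928) = 21.23°, cos θ_c = 0.9322.
Intercept time tᵢ = 2h cos θ_c / V₁ = 2·56.6·0.9322/698 = 0.15118 s.
t = x/V₂ + tᵢ = 81.8/1928 + 0.15118 = 0.19360 s.

193.6 ms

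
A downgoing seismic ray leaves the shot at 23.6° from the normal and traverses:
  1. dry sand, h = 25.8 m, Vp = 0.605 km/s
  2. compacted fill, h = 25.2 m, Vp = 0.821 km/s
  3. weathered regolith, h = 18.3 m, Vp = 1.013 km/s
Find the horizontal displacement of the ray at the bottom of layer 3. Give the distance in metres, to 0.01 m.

44.11 m

Apply Snell's law at each interface; in layer i the horizontal offset is hᵢ·tan θᵢ.
Layer 1: θ = 23.60°; offset = 25.8·tan 23.60° = 11.2717 m.
Layer 2: sin θ = 0.821·sin 23.6°/0.605 = 0.5433, θ = 32.91°; offset = 25.2·tan 32.91° = 16.3073 m.
Layer 3: sin θ = 1.013·sin 23.6°/0.605 = 0.6703, θ = 42.09°; offset = 18.3·tan 42.09° = 16.5313 m.
Summing the layer offsets gives 44.1103 m.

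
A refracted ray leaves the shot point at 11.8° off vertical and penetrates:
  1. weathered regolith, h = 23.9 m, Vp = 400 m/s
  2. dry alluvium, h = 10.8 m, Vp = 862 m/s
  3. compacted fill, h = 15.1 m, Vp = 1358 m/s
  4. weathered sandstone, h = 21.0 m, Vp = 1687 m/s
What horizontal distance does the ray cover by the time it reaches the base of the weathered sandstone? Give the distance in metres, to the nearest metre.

61 m

p = sin θ₁/V₁ = sin 11.8°/400 = 5.1124e-04 s/m is conserved through the stack.
Layer 1: θ = 11.80°; offset = 23.9·tan 11.80° = 4.993 m.
Layer 2: sin θ = p·862 = 0.4407 → θ = 26.15°; offset = 10.8·tan 26.15° = 5.302 m.
Layer 3: sin θ = p·1358 = 0.6943 → θ = 43.97°; offset = 15.1·tan 43.97° = 14.566 m.
Layer 4: sin θ = p·1687 = 0.8625 → θ = 59.59°; offset = 21.0·tan 59.59° = 35.785 m.
Summing the layer offsets gives 60.646 m.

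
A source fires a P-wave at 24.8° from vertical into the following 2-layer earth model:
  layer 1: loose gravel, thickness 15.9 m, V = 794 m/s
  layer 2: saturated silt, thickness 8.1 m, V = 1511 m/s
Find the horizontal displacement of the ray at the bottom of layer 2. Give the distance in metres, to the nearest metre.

18 m

Apply Snell's law at each interface; in layer i the horizontal offset is hᵢ·tan θᵢ.
Layer 1: θ = 24.80°; offset = 15.9·tan 24.80° = 7.347 m.
Layer 2: sin θ = 1511·sin 24.8°/794 = 0.7982, θ = 52.96°; offset = 8.1·tan 52.96° = 10.734 m.
Σ offsets = 18.081 m.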